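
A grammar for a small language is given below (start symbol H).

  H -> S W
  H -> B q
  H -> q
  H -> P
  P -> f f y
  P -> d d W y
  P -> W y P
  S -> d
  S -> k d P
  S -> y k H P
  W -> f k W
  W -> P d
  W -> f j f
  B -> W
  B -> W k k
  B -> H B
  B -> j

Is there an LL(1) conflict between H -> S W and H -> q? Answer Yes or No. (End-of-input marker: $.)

No

FIRST(S W) = { d, k, y } and FIRST(q) = { q }.
The FIRST sets are disjoint and neither alternative is nullable — no conflict.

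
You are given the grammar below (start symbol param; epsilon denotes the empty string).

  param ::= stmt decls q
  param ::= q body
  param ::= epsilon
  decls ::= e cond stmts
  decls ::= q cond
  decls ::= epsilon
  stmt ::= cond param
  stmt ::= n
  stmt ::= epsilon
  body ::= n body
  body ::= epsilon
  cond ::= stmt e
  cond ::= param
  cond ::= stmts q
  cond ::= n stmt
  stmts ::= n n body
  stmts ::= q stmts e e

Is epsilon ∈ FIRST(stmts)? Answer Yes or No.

Nullable nonterminals: body, cond, decls, param, stmt.
No production of stmts has an RHS whose symbols are all nullable, so stmts is not nullable.

No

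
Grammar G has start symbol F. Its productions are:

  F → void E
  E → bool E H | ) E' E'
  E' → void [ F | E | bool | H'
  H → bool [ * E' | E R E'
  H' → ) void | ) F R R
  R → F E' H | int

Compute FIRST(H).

{ ), bool }

H → bool [ * E' contributes {bool}.
From H → E R E': add FIRST(E) = { ), bool }.
Union: FIRST(H) = { ), bool }.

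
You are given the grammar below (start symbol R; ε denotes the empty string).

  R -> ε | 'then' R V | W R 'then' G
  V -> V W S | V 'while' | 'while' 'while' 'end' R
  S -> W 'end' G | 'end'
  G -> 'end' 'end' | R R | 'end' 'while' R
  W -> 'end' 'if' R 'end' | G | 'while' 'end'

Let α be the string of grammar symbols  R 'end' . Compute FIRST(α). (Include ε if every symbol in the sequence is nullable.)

{ 'end', 'then', 'while' }

Add FIRST(R)\{ε} = { 'end', 'then', 'while' }; R is nullable, continue.
'end' is a terminal; add {'end'} and stop.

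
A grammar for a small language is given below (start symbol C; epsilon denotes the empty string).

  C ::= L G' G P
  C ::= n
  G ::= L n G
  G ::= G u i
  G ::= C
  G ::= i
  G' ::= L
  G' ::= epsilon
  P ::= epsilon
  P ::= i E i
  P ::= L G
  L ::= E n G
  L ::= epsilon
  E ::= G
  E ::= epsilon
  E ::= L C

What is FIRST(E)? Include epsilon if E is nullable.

{ i, n, epsilon }

From E ::= G: add FIRST(G) = { i, n }.
E ::= epsilon contributes epsilon.
From E ::= L C: L nullable, take FIRST(L) ∪ FIRST(C) = { i, n }.
Union: FIRST(E) = { i, n, epsilon }.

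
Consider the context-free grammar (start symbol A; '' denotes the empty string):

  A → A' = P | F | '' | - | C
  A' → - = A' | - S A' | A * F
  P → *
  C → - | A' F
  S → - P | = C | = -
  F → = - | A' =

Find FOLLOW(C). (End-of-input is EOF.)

In A → C: C is at the end, add FOLLOW(A) = { EOF, * }.
In S → = C: C is at the end, add FOLLOW(S) = { *, -, = }.
Union: FOLLOW(C) = { EOF, *, -, = }.

{ EOF, *, -, = }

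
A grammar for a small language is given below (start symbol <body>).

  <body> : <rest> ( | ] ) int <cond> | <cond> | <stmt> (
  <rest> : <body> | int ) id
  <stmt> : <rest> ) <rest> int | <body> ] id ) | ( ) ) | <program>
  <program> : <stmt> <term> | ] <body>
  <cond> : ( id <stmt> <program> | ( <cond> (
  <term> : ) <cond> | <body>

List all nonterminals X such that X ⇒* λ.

{ } (none)

No nonterminal has an empty production or an RHS whose symbols are all nullable.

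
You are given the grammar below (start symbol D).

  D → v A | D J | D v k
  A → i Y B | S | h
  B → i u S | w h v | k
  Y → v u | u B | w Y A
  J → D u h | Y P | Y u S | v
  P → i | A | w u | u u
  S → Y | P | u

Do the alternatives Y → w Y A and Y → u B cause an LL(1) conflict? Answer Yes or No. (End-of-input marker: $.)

No

FIRST(w Y A) = { w } and FIRST(u B) = { u }.
The FIRST sets are disjoint and neither alternative is nullable — no conflict.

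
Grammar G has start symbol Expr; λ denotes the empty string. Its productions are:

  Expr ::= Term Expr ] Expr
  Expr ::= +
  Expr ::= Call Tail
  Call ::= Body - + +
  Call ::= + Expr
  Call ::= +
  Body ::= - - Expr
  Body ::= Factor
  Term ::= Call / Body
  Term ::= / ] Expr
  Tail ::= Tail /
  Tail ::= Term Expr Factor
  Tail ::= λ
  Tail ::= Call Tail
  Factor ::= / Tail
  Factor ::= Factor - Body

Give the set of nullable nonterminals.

Directly nullable (have an λ-production): Tail.
No other nonterminal has a production whose RHS symbols are all nullable.

{ Tail }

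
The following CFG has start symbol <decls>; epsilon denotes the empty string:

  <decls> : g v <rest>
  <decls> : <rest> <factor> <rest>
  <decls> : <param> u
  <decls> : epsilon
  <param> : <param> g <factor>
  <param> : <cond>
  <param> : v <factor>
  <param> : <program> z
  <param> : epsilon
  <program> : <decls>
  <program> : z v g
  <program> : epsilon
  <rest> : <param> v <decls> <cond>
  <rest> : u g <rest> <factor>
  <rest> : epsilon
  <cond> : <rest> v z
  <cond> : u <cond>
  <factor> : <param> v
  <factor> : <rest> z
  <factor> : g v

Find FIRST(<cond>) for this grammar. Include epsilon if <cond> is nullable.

From <cond> : <rest> v z: <rest> nullable, take FIRST(<rest>) ∪ {v} = { g, u, v, z }.
<cond> : u <cond> contributes {u}.
Union: FIRST(<cond>) = { g, u, v, z }.

{ g, u, v, z }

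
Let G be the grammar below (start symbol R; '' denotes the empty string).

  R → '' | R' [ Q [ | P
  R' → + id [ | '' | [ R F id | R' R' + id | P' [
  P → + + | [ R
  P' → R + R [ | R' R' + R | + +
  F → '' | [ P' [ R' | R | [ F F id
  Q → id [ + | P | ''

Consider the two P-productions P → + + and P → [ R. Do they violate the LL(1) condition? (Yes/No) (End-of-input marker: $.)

No

FIRST(+ +) = { + } and FIRST([ R) = { [ }.
The FIRST sets are disjoint and neither alternative is nullable — no conflict.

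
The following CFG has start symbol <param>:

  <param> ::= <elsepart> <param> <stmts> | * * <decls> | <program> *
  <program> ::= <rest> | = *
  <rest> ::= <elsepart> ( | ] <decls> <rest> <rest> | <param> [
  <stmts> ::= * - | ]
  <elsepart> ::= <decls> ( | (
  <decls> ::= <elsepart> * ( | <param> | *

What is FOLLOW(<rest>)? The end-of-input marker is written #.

In <program> ::= <rest>: <rest> is at the end, add FOLLOW(<program>) = { * }.
In <rest> ::= ] <decls> <rest> <rest>: add FIRST(<rest>) = { (, *, =, ] }.
In <rest> ::= ] <decls> <rest> <rest>: <rest> is at the end, add FOLLOW(<rest>) = { (, *, =, ] }.
Union: FOLLOW(<rest>) = { (, *, =, ] }.

{ (, *, =, ] }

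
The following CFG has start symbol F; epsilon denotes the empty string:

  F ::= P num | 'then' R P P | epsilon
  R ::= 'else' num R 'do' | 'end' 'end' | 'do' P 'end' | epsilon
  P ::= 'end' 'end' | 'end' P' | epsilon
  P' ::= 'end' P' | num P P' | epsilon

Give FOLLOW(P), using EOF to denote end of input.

In F ::= P num: add FIRST(num) = { num }.
In F ::= 'then' R P P: add FIRST(P)\{epsilon} = { 'end' }.
  Since P is nullable, also add FOLLOW(F) = { EOF }.
In F ::= 'then' R P P: P is at the end, add FOLLOW(F) = { EOF }.
In R ::= 'do' P 'end': add FIRST('end') = { 'end' }.
In P' ::= num P P': add FIRST(P')\{epsilon} = { 'end', num }.
  Since P' is nullable, also add FOLLOW(P') = { EOF, 'end', num }.
Union: FOLLOW(P) = { EOF, 'end', num }.

{ EOF, 'end', num }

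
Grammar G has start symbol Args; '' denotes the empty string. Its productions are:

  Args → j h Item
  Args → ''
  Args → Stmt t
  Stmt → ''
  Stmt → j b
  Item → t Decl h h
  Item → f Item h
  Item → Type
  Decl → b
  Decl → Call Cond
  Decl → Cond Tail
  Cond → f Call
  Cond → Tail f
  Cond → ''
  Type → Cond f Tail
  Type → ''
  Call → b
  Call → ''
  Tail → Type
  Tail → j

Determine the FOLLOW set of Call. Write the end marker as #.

{ f, h, j }

In Decl → Call Cond: add FIRST(Cond)\{''} = { f, j }.
  Since Cond is nullable, also add FOLLOW(Decl) = { h }.
In Cond → f Call: Call is at the end, add FOLLOW(Cond) = { f, h, j }.
Union: FOLLOW(Call) = { f, h, j }.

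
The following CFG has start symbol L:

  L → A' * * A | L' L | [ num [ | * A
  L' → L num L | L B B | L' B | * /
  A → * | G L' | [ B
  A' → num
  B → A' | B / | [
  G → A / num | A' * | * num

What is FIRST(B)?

From B → A': add FIRST(A') = { num }.
From B → B /: add FIRST(B) = { [, num }.
B → [ contributes {[}.
Union: FIRST(B) = { [, num }.

{ [, num }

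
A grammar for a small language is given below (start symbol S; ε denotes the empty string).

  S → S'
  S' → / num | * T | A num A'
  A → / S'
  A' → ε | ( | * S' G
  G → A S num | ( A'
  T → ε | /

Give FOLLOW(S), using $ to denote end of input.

S is the start symbol, so $ ∈ FOLLOW(S).
In G → A S num: add FIRST(num) = { num }.
Union: FOLLOW(S) = { $, num }.

{ $, num }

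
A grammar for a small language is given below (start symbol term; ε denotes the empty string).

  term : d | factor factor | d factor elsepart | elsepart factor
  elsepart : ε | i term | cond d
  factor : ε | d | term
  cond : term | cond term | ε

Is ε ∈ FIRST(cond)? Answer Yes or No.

Yes

cond has an ε-production, so cond ⇒ ε.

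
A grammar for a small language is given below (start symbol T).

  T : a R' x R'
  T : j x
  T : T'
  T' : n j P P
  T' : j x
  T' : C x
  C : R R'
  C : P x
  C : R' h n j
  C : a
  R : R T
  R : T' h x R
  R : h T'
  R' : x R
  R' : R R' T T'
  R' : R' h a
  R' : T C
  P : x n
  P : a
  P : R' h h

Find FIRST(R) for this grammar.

From R : R T: add FIRST(R) = { a, h, j, n, x }.
From R : T' h x R: add FIRST(T') = { a, h, j, n, x }.
R : h T' contributes {h}.
Union: FIRST(R) = { a, h, j, n, x }.

{ a, h, j, n, x }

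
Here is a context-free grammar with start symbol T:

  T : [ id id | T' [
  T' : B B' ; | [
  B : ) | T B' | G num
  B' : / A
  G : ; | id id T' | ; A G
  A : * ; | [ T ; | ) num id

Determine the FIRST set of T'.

{ ), ;, [, id }

From T' : B B' ;: add FIRST(B) = { ), ;, [, id }.
T' : [ contributes {[}.
Union: FIRST(T') = { ), ;, [, id }.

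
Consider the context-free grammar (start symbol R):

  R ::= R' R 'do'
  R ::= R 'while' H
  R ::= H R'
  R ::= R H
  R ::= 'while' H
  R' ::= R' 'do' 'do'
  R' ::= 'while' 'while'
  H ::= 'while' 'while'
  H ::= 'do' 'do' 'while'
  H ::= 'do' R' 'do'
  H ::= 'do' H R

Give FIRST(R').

From R' ::= R' 'do' 'do': add FIRST(R') = { 'while' }.
R' ::= 'while' 'while' contributes {'while'}.
Union: FIRST(R') = { 'while' }.

{ 'while' }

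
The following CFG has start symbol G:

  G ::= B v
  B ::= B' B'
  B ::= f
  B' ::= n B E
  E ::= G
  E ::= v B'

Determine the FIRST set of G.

{ f, n }

From G ::= B v: add FIRST(B) = { f, n }.
Union: FIRST(G) = { f, n }.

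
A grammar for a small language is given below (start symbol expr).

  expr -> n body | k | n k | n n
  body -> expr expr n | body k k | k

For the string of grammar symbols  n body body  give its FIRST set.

{ n }

n is a terminal; add {n} and stop.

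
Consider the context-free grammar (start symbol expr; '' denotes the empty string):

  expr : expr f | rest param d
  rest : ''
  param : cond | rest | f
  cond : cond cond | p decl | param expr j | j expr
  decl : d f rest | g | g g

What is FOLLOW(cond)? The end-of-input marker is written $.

{ d, f, j, p }

In param : cond: cond is at the end, add FOLLOW(param) = { d, f, j, p }.
In cond : cond cond: add FIRST(cond) = { d, f, j, p }.
In cond : cond cond: cond is at the end, add FOLLOW(cond) = { d, f, j, p }.
Union: FOLLOW(cond) = { d, f, j, p }.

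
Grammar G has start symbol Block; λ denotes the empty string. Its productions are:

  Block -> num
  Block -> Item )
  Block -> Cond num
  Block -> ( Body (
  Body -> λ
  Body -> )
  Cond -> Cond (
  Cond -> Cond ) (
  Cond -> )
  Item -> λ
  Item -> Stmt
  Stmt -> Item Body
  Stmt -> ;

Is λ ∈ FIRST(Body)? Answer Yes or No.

Yes

Body has an λ-production, so Body ⇒ λ.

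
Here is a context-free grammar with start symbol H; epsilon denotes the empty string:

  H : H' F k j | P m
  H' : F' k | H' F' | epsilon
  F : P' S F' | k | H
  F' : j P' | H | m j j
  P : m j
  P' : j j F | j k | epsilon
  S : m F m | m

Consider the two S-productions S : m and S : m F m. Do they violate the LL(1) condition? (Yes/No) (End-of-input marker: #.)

FIRST(m) = { m } and FIRST(m F m) = { m }.
Both contain m, so the two alternatives are not disjoint — LL(1) conflict.

Yes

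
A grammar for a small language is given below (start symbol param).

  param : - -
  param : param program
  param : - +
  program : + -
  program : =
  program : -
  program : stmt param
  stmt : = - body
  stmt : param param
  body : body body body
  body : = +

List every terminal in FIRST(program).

{ +, -, = }

program : + - contributes {+}.
program : = contributes {=}.
program : - contributes {-}.
From program : stmt param: add FIRST(stmt) = { -, = }.
Union: FIRST(program) = { +, -, = }.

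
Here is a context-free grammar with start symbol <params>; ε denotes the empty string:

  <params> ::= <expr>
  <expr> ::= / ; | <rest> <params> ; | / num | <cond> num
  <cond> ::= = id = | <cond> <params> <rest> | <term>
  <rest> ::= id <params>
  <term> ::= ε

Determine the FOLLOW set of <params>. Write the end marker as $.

<params> is the start symbol, so $ ∈ FOLLOW(<params>).
In <expr> ::= <rest> <params> ;: add FIRST(;) = { ; }.
In <cond> ::= <cond> <params> <rest>: add FIRST(<rest>) = { id }.
In <rest> ::= id <params>: <params> is at the end, add FOLLOW(<rest>) = { /, =, id, num }.
Union: FOLLOW(<params>) = { $, /, ;, =, id, num }.

{ $, /, ;, =, id, num }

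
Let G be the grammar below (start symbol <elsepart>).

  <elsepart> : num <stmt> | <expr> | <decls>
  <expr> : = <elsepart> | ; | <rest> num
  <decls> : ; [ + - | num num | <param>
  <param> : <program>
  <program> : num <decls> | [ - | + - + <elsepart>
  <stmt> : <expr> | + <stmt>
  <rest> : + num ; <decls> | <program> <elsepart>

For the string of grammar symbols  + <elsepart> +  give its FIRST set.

{ + }

+ is a terminal; add {+} and stop.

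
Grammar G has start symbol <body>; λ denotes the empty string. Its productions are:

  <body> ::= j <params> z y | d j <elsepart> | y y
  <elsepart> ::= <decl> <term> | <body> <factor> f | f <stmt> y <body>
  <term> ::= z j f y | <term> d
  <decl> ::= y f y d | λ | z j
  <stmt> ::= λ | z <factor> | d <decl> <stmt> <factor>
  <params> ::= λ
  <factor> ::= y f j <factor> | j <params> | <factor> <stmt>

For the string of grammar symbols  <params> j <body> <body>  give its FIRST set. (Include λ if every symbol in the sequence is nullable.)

{ j }

Add FIRST(<params>)\{λ} = {  }; <params> is nullable, continue.
j is a terminal; add {j} and stop.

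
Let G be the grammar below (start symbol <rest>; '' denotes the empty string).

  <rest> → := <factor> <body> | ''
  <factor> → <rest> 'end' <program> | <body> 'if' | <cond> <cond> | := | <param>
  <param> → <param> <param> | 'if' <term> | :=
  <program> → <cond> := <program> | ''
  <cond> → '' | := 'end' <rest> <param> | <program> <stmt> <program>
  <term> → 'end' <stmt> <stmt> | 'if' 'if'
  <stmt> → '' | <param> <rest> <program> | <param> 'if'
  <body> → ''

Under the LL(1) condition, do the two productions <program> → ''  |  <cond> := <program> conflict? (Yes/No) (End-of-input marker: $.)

FIRST('') = { '' } and FIRST(<cond> := <program>) = { 'if', := }.
The first alternative is nullable and FOLLOW(<program>) = { $, 'end', 'if', := } shares 'if' with FIRST of the second — conflict.

Yes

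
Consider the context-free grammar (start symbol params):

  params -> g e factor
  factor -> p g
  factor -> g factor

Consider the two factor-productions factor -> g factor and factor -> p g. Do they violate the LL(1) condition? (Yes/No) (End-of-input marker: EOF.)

FIRST(g factor) = { g } and FIRST(p g) = { p }.
The FIRST sets are disjoint and neither alternative is nullable — no conflict.

No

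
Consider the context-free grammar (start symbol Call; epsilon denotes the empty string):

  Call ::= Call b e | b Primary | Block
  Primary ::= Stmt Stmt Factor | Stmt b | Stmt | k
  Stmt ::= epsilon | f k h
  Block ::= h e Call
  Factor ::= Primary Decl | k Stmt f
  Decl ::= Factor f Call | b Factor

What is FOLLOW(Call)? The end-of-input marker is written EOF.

Call is the start symbol, so EOF ∈ FOLLOW(Call).
In Call ::= Call b e: add FIRST(b e) = { b }.
In Block ::= h e Call: Call is at the end, add FOLLOW(Block) = { EOF, b, f, k }.
In Decl ::= Factor f Call: Call is at the end, add FOLLOW(Decl) = { EOF, b, f, k }.
Union: FOLLOW(Call) = { EOF, b, f, k }.

{ EOF, b, f, k }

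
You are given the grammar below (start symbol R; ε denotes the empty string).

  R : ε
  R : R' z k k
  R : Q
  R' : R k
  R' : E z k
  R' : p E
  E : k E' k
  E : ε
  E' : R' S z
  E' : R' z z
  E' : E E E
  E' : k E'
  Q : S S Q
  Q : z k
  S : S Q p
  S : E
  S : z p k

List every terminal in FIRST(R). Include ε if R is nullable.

R : ε contributes ε.
From R : R' z k k: add FIRST(R') = { k, p, z }.
From R : Q: add FIRST(Q) = { k, z }.
Union: FIRST(R) = { k, p, z, ε }.

{ k, p, z, ε }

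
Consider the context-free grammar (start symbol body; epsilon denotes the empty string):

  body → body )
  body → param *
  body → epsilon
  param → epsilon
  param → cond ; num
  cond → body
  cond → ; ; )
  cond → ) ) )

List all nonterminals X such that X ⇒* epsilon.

{ body, cond, param }

Directly nullable (have an epsilon-production): body, param.
cond → body with every symbol nullable, so cond is nullable.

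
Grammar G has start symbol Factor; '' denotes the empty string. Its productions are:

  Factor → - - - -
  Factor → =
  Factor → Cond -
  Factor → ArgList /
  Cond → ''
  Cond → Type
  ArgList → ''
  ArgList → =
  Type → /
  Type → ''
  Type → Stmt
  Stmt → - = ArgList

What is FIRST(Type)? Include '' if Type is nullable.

{ -, /, '' }

Type → / contributes {/}.
Type → '' contributes ''.
From Type → Stmt: add FIRST(Stmt) = { - }.
Union: FIRST(Type) = { -, /, '' }.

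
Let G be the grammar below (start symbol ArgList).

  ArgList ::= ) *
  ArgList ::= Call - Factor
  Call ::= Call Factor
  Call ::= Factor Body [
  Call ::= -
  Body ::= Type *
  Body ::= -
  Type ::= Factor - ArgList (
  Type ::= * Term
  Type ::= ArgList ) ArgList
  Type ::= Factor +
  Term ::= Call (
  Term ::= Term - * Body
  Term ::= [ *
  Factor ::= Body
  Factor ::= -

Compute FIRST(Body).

{ ), *, - }

From Body ::= Type *: add FIRST(Type) = { ), *, - }.
Body ::= - contributes {-}.
Union: FIRST(Body) = { ), *, - }.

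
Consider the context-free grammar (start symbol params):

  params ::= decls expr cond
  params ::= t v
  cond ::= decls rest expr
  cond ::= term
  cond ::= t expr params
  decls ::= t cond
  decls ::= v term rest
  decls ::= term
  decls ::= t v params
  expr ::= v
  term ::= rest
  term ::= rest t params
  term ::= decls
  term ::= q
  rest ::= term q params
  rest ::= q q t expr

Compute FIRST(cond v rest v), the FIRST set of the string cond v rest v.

{ q, t, v }

Add FIRST(cond) = { q, t, v }; cond is not nullable, stop.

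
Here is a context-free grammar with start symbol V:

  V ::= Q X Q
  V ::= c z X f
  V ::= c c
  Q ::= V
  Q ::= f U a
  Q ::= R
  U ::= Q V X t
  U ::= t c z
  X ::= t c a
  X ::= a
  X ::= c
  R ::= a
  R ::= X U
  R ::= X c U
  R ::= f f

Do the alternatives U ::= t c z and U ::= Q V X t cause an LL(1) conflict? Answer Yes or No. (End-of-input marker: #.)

FIRST(t c z) = { t } and FIRST(Q V X t) = { a, c, f, t }.
Both contain t, so the two alternatives are not disjoint — LL(1) conflict.

Yes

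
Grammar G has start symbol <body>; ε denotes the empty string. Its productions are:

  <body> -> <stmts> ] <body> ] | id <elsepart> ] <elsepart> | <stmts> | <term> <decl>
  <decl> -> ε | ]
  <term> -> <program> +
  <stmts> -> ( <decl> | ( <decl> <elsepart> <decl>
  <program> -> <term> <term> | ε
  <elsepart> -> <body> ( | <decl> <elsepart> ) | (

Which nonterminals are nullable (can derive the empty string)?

Directly nullable (have an ε-production): <decl>, <program>.
No other nonterminal has a production whose RHS symbols are all nullable.

{ <decl>, <program> }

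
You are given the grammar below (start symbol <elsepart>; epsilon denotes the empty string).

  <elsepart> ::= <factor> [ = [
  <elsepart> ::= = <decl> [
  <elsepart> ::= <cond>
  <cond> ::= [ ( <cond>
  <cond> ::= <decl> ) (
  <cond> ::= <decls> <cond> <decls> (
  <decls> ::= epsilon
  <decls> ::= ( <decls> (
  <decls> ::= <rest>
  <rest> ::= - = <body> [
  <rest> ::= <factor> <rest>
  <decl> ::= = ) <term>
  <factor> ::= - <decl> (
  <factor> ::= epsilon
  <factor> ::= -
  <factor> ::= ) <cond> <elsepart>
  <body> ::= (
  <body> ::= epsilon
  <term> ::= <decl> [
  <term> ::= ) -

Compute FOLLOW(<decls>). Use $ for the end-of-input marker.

{ (, ), -, =, [ }

In <cond> ::= <decls> <cond> <decls> (: add FIRST(<cond> <decls> () = { (, ), -, =, [ }.
In <cond> ::= <decls> <cond> <decls> (: add FIRST(() = { ( }.
In <decls> ::= ( <decls> (: add FIRST(() = { ( }.
Union: FOLLOW(<decls>) = { (, ), -, =, [ }.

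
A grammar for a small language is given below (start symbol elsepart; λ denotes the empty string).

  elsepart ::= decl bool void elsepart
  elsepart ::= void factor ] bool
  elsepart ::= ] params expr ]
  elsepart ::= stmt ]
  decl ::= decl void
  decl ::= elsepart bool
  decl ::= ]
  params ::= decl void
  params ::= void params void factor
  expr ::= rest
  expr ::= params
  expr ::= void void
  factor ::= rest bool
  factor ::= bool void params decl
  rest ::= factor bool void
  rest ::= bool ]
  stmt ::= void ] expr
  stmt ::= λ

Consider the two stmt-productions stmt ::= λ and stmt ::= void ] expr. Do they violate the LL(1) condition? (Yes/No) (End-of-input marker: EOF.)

FIRST(λ) = { λ } and FIRST(void ] expr) = { void }.
The first is nullable but FOLLOW(stmt) = { ] } is disjoint from FIRST of the second.

No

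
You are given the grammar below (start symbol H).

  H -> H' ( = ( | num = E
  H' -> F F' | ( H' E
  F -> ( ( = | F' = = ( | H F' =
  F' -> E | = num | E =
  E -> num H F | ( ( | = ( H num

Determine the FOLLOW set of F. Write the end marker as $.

{ $, (, =, num }

In H' -> F F': add FIRST(F') = { (, =, num }.
In E -> num H F: F is at the end, add FOLLOW(E) = { $, (, =, num }.
Union: FOLLOW(F) = { $, (, =, num }.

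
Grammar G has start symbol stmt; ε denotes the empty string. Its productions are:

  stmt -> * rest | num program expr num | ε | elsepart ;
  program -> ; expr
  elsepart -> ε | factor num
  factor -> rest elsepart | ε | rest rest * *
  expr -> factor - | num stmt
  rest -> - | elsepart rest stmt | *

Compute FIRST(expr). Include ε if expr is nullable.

{ *, -, num }

From expr -> factor -: factor nullable, take FIRST(factor) ∪ {-} = { *, -, num }.
expr -> num stmt contributes {num}.
Union: FIRST(expr) = { *, -, num }.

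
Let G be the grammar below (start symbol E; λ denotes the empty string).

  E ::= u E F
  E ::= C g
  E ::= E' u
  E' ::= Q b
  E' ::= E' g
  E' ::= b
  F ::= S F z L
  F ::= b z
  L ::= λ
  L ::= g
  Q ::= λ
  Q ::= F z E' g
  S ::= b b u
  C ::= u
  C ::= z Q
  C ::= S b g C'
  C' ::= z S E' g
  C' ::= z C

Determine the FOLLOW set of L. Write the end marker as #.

{ #, b, z }

In F ::= S F z L: L is at the end, add FOLLOW(F) = { #, b, z }.
Union: FOLLOW(L) = { #, b, z }.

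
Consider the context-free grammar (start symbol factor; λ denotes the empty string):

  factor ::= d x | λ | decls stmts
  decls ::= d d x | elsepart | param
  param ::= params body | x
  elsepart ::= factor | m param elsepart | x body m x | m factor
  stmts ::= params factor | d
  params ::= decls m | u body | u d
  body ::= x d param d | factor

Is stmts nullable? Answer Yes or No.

Nullable nonterminals: body, decls, elsepart, factor.
No production of stmts has an RHS whose symbols are all nullable, so stmts is not nullable.

No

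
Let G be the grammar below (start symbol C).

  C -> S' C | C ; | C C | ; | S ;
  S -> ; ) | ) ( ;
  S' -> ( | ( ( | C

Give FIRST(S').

S' -> ( contributes {(}.
S' -> ( ( contributes {(}.
From S' -> C: add FIRST(C) = { (, ), ; }.
Union: FIRST(S') = { (, ), ; }.

{ (, ), ; }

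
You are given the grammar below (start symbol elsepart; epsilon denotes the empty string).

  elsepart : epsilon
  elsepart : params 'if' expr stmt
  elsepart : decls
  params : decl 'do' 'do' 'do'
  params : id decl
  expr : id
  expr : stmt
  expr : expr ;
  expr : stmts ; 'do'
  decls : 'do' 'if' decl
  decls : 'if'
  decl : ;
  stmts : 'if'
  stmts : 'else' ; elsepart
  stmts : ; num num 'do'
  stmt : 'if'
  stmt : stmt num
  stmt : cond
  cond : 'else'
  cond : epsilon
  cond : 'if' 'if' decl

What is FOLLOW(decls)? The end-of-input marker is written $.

{ $, ; }

In elsepart : decls: decls is at the end, add FOLLOW(elsepart) = { $, ; }.
Union: FOLLOW(decls) = { $, ; }.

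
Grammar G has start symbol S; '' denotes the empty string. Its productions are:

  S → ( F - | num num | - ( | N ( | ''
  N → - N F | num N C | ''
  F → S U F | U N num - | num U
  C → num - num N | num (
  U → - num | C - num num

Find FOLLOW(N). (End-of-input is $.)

{ (, -, num }

In S → N (: add FIRST(() = { ( }.
In N → - N F: add FIRST(F) = { (, -, num }.
In N → num N C: add FIRST(C) = { num }.
In F → U N num -: add FIRST(num -) = { num }.
In C → num - num N: N is at the end, add FOLLOW(C) = { (, -, num }.
Union: FOLLOW(N) = { (, -, num }.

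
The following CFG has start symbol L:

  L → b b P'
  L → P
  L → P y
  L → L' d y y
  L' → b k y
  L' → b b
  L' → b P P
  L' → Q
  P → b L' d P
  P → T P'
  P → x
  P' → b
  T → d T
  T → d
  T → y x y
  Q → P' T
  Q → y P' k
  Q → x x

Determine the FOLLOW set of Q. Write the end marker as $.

In L' → Q: Q is at the end, add FOLLOW(L') = { d }.
Union: FOLLOW(Q) = { d }.

{ d }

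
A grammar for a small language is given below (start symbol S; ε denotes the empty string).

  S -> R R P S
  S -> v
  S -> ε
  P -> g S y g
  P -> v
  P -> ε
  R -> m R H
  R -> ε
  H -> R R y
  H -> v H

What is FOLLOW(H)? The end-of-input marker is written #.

In R -> m R H: H is at the end, add FOLLOW(R) = { #, g, m, v, y }.
In H -> v H: H is at the end, add FOLLOW(H) = { #, g, m, v, y }.
Union: FOLLOW(H) = { #, g, m, v, y }.

{ #, g, m, v, y }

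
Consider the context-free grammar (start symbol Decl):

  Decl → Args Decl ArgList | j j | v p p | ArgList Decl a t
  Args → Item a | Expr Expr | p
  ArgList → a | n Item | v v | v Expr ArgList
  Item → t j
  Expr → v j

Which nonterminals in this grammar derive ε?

{ } (none)

No nonterminal has an empty production or an RHS whose symbols are all nullable.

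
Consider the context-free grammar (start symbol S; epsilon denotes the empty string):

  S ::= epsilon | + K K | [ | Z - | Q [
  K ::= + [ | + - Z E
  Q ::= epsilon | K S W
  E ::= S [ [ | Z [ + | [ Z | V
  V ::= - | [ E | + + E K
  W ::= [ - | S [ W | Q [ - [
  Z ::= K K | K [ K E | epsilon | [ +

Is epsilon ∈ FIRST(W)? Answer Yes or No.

No

Nullable nonterminals: Q, S, Z.
No production of W has an RHS whose symbols are all nullable, so W is not nullable.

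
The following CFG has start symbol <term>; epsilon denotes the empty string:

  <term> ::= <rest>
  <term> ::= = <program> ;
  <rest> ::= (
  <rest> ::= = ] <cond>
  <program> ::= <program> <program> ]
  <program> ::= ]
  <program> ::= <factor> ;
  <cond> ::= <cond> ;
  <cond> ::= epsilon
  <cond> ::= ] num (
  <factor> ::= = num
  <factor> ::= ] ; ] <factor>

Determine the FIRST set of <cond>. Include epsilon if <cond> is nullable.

{ ;, ], epsilon }

From <cond> ::= <cond> ;: <cond> nullable, take FIRST(<cond>) ∪ {;} = { ;, ] }.
<cond> ::= epsilon contributes epsilon.
<cond> ::= ] num ( contributes {]}.
Union: FIRST(<cond>) = { ;, ], epsilon }.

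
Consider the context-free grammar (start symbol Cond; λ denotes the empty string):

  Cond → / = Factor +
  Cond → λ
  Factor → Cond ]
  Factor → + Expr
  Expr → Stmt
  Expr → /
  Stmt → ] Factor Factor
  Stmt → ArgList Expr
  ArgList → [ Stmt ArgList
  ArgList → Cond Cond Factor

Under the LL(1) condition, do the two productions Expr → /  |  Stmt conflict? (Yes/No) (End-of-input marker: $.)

FIRST(/) = { / } and FIRST(Stmt) = { +, /, [, ] }.
Both contain /, so the two alternatives are not disjoint — LL(1) conflict.

Yes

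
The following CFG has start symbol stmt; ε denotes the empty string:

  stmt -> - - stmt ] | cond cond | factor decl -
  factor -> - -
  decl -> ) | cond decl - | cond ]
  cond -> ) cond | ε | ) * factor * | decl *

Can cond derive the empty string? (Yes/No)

Yes

cond has an ε-production, so cond ⇒ ε.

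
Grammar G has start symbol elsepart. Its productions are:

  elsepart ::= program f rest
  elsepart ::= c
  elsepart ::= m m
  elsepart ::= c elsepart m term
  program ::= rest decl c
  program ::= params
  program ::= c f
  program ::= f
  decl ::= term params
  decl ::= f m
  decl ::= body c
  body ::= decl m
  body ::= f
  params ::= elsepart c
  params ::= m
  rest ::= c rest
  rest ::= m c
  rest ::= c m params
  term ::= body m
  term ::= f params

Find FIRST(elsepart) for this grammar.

{ c, f, m }

From elsepart ::= program f rest: add FIRST(program) = { c, f, m }.
elsepart ::= c contributes {c}.
elsepart ::= m m contributes {m}.
elsepart ::= c elsepart m term contributes {c}.
Union: FIRST(elsepart) = { c, f, m }.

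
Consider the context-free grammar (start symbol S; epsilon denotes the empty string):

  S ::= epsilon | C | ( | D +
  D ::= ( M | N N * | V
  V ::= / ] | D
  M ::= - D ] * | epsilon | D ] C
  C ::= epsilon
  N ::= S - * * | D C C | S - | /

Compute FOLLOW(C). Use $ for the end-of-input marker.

In S ::= C: C is at the end, add FOLLOW(S) = { $, - }.
In M ::= D ] C: C is at the end, add FOLLOW(M) = { (, *, +, -, /, ] }.
In N ::= D C C: add FIRST(C)\{epsilon} = {  }.
  Since C is nullable, also add FOLLOW(N) = { (, *, -, / }.
In N ::= D C C: C is at the end, add FOLLOW(N) = { (, *, -, / }.
Union: FOLLOW(C) = { $, (, *, +, -, /, ] }.

{ $, (, *, +, -, /, ] }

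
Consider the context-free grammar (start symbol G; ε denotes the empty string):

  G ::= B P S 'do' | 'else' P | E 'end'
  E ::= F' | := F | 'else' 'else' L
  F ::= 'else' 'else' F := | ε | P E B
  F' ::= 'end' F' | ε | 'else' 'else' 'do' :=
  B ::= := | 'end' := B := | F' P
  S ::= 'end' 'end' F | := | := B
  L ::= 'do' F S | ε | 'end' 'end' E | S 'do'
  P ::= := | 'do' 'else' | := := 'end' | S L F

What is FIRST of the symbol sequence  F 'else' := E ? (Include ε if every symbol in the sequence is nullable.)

Add FIRST(F)\{ε} = { 'do', 'else', 'end', := }; F is nullable, continue.
'else' is a terminal; add {'else'} and stop.

{ 'do', 'else', 'end', := }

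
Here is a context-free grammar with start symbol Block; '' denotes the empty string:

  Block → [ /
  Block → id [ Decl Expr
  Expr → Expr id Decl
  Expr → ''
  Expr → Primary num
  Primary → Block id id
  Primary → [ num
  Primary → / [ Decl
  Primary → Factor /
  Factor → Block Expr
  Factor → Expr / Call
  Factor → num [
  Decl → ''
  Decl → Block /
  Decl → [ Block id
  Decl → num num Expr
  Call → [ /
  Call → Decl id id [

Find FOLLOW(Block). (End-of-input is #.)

Block is the start symbol, so # ∈ FOLLOW(Block).
In Primary → Block id id: add FIRST(id id) = { id }.
In Factor → Block Expr: add FIRST(Expr)\{''} = { /, [, id, num }.
  Since Expr is nullable, also add FOLLOW(Factor) = { / }.
In Decl → Block /: add FIRST(/) = { / }.
In Decl → [ Block id: add FIRST(id) = { id }.
Union: FOLLOW(Block) = { #, /, [, id, num }.

{ #, /, [, id, num }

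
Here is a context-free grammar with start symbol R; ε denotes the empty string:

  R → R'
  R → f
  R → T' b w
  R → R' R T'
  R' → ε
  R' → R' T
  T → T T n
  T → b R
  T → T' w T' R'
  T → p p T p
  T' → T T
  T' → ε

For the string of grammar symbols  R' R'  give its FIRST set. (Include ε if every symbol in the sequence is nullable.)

Add FIRST(R')\{ε} = { b, p, w }; R' is nullable, continue.
Add FIRST(R')\{ε} = { b, p, w }; R' is nullable, continue.
Every symbol is nullable, so include ε.

{ b, p, w, ε }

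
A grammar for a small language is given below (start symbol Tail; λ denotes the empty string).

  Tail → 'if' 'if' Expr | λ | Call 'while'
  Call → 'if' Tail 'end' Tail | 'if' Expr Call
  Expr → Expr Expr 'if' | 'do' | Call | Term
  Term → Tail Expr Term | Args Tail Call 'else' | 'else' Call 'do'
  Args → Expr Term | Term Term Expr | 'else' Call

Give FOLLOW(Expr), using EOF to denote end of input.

{ EOF, 'do', 'else', 'end', 'if', 'while' }

In Tail → 'if' 'if' Expr: Expr is at the end, add FOLLOW(Tail) = { EOF, 'do', 'else', 'end', 'if', 'while' }.
In Call → 'if' Expr Call: add FIRST(Call) = { 'if' }.
In Expr → Expr Expr 'if': add FIRST(Expr 'if') = { 'do', 'else', 'if' }.
In Expr → Expr Expr 'if': add FIRST('if') = { 'if' }.
In Term → Tail Expr Term: add FIRST(Term) = { 'do', 'else', 'if' }.
In Args → Expr Term: add FIRST(Term) = { 'do', 'else', 'if' }.
In Args → Term Term Expr: Expr is at the end, add FOLLOW(Args) = { 'if' }.
Union: FOLLOW(Expr) = { EOF, 'do', 'else', 'end', 'if', 'while' }.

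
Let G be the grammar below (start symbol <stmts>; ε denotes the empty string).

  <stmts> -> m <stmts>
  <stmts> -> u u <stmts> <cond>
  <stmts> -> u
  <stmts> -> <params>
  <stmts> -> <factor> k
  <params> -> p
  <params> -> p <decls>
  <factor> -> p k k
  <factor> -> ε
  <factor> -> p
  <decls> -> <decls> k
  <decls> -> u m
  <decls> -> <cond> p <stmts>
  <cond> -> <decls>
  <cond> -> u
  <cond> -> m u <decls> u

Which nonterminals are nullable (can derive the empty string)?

{ <factor> }

Directly nullable (have an ε-production): <factor>.
No other nonterminal has a production whose RHS symbols are all nullable.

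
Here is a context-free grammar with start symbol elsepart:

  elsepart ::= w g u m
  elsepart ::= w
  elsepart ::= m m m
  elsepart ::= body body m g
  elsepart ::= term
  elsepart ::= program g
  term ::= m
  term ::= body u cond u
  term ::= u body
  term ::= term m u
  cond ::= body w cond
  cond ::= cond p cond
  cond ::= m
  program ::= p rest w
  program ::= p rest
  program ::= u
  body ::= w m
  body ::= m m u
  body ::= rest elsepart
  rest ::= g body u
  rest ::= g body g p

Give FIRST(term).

term ::= m contributes {m}.
From term ::= body u cond u: add FIRST(body) = { g, m, w }.
term ::= u body contributes {u}.
From term ::= term m u: add FIRST(term) = { g, m, u, w }.
Union: FIRST(term) = { g, m, u, w }.

{ g, m, u, w }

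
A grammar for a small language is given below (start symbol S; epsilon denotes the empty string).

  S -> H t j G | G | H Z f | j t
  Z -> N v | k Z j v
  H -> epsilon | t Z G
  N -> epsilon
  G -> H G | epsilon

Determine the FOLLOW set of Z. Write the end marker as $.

{ $, f, j, k, t, v }

In S -> H Z f: add FIRST(f) = { f }.
In Z -> k Z j v: add FIRST(j v) = { j }.
In H -> t Z G: add FIRST(G)\{epsilon} = { t }.
  Since G is nullable, also add FOLLOW(H) = { $, k, t, v }.
Union: FOLLOW(Z) = { $, f, j, k, t, v }.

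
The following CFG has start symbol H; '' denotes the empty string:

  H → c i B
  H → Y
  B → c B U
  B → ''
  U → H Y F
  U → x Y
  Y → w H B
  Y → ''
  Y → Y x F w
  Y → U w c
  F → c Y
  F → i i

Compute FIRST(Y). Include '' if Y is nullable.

Y → w H B contributes {w}.
Y → '' contributes ''.
From Y → Y x F w: Y nullable, take FIRST(Y) ∪ {x} = { c, i, w, x }.
From Y → U w c: add FIRST(U) = { c, i, w, x }.
Union: FIRST(Y) = { c, i, w, x, '' }.

{ c, i, w, x, '' }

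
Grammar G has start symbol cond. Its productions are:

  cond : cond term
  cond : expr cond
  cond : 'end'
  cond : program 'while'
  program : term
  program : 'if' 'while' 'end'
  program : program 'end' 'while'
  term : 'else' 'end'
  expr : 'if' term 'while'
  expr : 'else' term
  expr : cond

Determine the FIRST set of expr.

{ 'else', 'end', 'if' }

expr : 'if' term 'while' contributes {'if'}.
expr : 'else' term contributes {'else'}.
From expr : cond: add FIRST(cond) = { 'else', 'end', 'if' }.
Union: FIRST(expr) = { 'else', 'end', 'if' }.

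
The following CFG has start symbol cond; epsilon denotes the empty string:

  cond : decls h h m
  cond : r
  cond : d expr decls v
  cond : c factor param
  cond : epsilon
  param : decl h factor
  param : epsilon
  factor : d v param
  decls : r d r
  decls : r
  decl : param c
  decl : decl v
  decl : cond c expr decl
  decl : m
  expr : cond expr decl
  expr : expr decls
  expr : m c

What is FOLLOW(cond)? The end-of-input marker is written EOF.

cond is the start symbol, so EOF ∈ FOLLOW(cond).
In decl : cond c expr decl: add FIRST(c expr decl) = { c }.
In expr : cond expr decl: add FIRST(expr decl) = { c, d, m, r }.
Union: FOLLOW(cond) = { EOF, c, d, m, r }.

{ EOF, c, d, m, r }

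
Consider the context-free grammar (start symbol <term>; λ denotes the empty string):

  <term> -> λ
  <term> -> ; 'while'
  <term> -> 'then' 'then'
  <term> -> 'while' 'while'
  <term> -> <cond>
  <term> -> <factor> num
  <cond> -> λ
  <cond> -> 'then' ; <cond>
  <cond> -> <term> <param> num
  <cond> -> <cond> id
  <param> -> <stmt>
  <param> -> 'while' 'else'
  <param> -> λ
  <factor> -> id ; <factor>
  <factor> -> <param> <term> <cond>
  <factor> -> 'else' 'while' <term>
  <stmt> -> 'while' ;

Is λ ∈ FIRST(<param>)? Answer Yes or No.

Yes

<param> has an λ-production, so <param> ⇒ λ.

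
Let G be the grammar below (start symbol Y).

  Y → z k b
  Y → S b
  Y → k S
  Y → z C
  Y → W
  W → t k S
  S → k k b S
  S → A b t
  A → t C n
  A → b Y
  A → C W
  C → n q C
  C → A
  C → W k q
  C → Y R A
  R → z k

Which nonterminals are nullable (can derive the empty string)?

{ } (none)

No nonterminal has an empty production or an RHS whose symbols are all nullable.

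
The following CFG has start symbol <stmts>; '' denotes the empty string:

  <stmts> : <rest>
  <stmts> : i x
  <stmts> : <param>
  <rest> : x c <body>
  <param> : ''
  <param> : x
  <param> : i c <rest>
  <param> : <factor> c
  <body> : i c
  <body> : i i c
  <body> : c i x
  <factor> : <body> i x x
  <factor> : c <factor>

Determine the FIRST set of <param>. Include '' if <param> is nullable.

<param> : '' contributes ''.
<param> : x contributes {x}.
<param> : i c <rest> contributes {i}.
From <param> : <factor> c: add FIRST(<factor>) = { c, i }.
Union: FIRST(<param>) = { c, i, x, '' }.

{ c, i, x, '' }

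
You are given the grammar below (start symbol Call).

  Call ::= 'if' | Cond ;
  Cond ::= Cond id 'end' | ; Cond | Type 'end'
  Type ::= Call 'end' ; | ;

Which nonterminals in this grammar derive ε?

{ } (none)

No nonterminal has an empty production or an RHS whose symbols are all nullable.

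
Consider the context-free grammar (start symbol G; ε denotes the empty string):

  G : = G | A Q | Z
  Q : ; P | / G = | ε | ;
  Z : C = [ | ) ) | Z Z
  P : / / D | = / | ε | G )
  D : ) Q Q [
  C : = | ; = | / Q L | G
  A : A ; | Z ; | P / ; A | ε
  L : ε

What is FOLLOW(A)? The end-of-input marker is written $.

In G : A Q: add FIRST(Q)\{ε} = { /, ; }.
  Since Q is nullable, also add FOLLOW(G) = { $, ), = }.
In A : A ;: add FIRST(;) = { ; }.
In A : P / ; A: A is at the end, add FOLLOW(A) = { $, ), /, ;, = }.
Union: FOLLOW(A) = { $, ), /, ;, = }.

{ $, ), /, ;, = }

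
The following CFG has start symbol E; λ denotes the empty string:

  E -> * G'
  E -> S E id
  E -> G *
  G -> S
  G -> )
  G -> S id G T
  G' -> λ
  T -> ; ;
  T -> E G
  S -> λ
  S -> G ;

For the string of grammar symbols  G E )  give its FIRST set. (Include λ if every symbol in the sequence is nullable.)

{ ), *, ;, id }

Add FIRST(G)\{λ} = { ), ;, id }; G is nullable, continue.
Add FIRST(E) = { ), *, ;, id }; E is not nullable, stop.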